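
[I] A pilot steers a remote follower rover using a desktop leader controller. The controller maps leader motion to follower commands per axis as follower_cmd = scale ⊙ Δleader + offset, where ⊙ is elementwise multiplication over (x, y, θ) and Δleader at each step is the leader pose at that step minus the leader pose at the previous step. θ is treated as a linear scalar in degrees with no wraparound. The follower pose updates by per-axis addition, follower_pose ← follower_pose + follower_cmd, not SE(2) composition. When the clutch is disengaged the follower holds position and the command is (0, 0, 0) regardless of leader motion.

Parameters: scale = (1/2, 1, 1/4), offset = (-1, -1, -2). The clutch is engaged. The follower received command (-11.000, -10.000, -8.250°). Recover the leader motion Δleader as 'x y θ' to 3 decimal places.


-20.000 -9.000 -25.000

axis x: (-11.000 − -1) / (1/2) = -20.000
axis y: (-10.000 − -1) / (1) = -9.000
axis θ: (-8.250 − -2) / (1/4) = -25.000


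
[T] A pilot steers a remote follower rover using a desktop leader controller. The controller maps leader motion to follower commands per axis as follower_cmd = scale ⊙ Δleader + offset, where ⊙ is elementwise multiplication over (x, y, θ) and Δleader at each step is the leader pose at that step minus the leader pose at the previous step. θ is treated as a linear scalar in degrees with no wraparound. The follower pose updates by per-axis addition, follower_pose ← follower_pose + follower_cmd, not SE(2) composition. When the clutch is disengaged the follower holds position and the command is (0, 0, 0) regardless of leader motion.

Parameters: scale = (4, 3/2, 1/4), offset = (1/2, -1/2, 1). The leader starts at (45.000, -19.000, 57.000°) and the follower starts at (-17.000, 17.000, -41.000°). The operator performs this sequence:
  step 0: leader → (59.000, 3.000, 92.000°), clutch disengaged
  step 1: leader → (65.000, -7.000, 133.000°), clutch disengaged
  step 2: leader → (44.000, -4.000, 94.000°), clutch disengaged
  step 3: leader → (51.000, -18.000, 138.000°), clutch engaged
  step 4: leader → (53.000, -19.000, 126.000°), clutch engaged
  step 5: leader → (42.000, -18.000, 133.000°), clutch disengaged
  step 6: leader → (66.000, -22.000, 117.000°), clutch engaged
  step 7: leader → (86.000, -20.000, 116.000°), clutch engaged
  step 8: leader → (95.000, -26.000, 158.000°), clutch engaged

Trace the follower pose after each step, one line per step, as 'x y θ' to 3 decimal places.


step 0: Δleader=(14.000, 22.000, 35.000°), disengaged; cmd=(0,0,0) → follower holds at (-17.000, 17.000, -41.000°)
step 1: Δleader=(6.000, -10.000, 41.000°), disengaged; cmd=(0,0,0) → follower holds at (-17.000, 17.000, -41.000°)
step 2: Δleader=(-21.000, 3.000, -39.000°), disengaged; cmd=(0,0,0) → follower holds at (-17.000, 17.000, -41.000°)
step 3: Δleader=(7.000, -14.000, 44.000°), engaged; cmd=(28.500, -21.500, 12.000°) → follower=(11.500, -4.500, -29.000°)
step 4: Δleader=(2.000, -1.000, -12.000°), engaged; cmd=(8.500, -2.000, -2.000°) → follower=(20.000, -6.500, -31.000°)
step 5: Δleader=(-11.000, 1.000, 7.000°), disengaged; cmd=(0,0,0) → follower holds at (20.000, -6.500, -31.000°)
step 6: Δleader=(24.000, -4.000, -16.000°), engaged; cmd=(96.500, -6.500, -3.000°) → follower=(116.500, -13.000, -34.000°)
step 7: Δleader=(20.000, 2.000, -1.000°), engaged; cmd=(80.500, 2.500, 0.750°) → follower=(197.000, -10.500, -33.250°)
step 8: Δleader=(9.000, -6.000, 42.000°), engaged; cmd=(36.500, -9.500, 11.500°) → follower=(233.500, -20.000, -21.750°)

-17.000 17.000 -41.000
-17.000 17.000 -41.000
-17.000 17.000 -41.000
11.500 -4.500 -29.000
20.000 -6.500 -31.000
20.000 -6.500 -31.000
116.500 -13.000 -34.000
197.000 -10.500 -33.250
233.500 -20.000 -21.750


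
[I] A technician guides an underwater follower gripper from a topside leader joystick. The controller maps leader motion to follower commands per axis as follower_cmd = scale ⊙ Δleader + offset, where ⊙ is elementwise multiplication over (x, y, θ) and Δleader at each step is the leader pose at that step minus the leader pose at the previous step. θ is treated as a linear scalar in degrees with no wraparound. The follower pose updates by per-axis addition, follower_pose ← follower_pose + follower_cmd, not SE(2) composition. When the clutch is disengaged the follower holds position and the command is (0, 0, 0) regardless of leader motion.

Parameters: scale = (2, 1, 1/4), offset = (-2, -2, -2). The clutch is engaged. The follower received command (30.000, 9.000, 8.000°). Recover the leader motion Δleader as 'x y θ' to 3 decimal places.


16.000 11.000 40.000

axis x: (30.000 − -2) / (2) = 16.000
axis y: (9.000 − -2) / (1) = 11.000
axis θ: (8.000 − -2) / (1/4) = 40.000


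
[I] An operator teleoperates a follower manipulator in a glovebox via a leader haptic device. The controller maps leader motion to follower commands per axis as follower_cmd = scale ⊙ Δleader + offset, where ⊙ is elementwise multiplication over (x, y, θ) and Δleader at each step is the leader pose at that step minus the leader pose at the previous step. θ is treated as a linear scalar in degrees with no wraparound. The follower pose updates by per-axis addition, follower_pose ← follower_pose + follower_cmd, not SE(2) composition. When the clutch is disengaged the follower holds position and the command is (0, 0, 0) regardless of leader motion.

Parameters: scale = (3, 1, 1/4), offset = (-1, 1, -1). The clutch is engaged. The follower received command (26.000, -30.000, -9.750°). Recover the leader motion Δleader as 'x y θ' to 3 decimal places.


9.000 -31.000 -35.000

axis x: (26.000 − -1) / (3) = 9.000
axis y: (-30.000 − 1) / (1) = -31.000
axis θ: (-9.750 − -1) / (1/4) = -35.000


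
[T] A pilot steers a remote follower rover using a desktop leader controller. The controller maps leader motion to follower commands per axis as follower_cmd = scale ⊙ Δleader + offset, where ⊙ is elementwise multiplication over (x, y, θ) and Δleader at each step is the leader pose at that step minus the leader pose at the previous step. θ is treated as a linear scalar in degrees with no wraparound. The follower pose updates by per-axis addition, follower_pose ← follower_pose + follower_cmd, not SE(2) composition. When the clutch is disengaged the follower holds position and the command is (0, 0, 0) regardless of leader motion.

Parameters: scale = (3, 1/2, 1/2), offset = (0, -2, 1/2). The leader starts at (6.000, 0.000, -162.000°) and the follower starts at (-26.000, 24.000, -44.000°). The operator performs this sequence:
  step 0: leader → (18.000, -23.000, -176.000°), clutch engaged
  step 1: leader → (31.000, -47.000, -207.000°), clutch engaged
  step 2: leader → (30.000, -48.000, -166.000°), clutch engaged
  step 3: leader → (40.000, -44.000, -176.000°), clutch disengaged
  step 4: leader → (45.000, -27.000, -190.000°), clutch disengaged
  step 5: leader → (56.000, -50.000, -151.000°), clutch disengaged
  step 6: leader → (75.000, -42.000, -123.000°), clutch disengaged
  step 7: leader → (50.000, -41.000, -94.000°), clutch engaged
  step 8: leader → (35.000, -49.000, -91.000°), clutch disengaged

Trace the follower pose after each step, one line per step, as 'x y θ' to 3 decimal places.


step 0: Δleader=(12.000, -23.000, -14.000°), engaged; cmd=(36.000, -13.500, -6.500°) → follower=(10.000, 10.500, -50.500°)
step 1: Δleader=(13.000, -24.000, -31.000°), engaged; cmd=(39.000, -14.000, -15.000°) → follower=(49.000, -3.500, -65.500°)
step 2: Δleader=(-1.000, -1.000, 41.000°), engaged; cmd=(-3.000, -2.500, 21.000°) → follower=(46.000, -6.000, -44.500°)
step 3: Δleader=(10.000, 4.000, -10.000°), disengaged; cmd=(0,0,0) → follower holds at (46.000, -6.000, -44.500°)
step 4: Δleader=(5.000, 17.000, -14.000°), disengaged; cmd=(0,0,0) → follower holds at (46.000, -6.000, -44.500°)
step 5: Δleader=(11.000, -23.000, 39.000°), disengaged; cmd=(0,0,0) → follower holds at (46.000, -6.000, -44.500°)
step 6: Δleader=(19.000, 8.000, 28.000°), disengaged; cmd=(0,0,0) → follower holds at (46.000, -6.000, -44.500°)
step 7: Δleader=(-25.000, 1.000, 29.000°), engaged; cmd=(-75.000, -1.500, 15.000°) → follower=(-29.000, -7.500, -29.500°)
step 8: Δleader=(-15.000, -8.000, 3.000°), disengaged; cmd=(0,0,0) → follower holds at (-29.000, -7.500, -29.500°)

10.000 10.500 -50.500
49.000 -3.500 -65.500
46.000 -6.000 -44.500
46.000 -6.000 -44.500
46.000 -6.000 -44.500
46.000 -6.000 -44.500
46.000 -6.000 -44.500
-29.000 -7.500 -29.500
-29.000 -7.500 -29.500


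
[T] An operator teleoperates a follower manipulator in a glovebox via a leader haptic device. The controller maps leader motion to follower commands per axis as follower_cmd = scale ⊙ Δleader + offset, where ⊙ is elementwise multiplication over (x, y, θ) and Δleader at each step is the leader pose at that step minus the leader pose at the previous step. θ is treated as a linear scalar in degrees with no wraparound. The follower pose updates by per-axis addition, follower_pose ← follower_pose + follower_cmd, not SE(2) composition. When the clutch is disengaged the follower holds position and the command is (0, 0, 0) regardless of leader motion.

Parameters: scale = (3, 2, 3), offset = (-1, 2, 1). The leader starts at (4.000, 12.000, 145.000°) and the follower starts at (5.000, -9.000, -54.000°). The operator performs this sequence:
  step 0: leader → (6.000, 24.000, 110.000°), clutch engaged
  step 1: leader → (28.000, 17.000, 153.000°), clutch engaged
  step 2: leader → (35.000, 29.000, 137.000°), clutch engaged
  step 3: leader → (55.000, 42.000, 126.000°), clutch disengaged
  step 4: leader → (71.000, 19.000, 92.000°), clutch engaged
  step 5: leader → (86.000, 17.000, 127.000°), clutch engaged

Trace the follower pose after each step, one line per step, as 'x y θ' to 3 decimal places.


10.000 17.000 -158.000
75.000 5.000 -28.000
95.000 31.000 -75.000
95.000 31.000 -75.000
142.000 -13.000 -176.000
186.000 -15.000 -70.000

step 0: Δleader=(2.000, 12.000, -35.000°), engaged; cmd=(5.000, 26.000, -104.000°) → follower=(10.000, 17.000, -158.000°)
step 1: Δleader=(22.000, -7.000, 43.000°), engaged; cmd=(65.000, -12.000, 130.000°) → follower=(75.000, 5.000, -28.000°)
step 2: Δleader=(7.000, 12.000, -16.000°), engaged; cmd=(20.000, 26.000, -47.000°) → follower=(95.000, 31.000, -75.000°)
step 3: Δleader=(20.000, 13.000, -11.000°), disengaged; cmd=(0,0,0) → follower holds at (95.000, 31.000, -75.000°)
step 4: Δleader=(16.000, -23.000, -34.000°), engaged; cmd=(47.000, -44.000, -101.000°) → follower=(142.000, -13.000, -176.000°)
step 5: Δleader=(15.000, -2.000, 35.000°), engaged; cmd=(44.000, -2.000, 106.000°) → follower=(186.000, -15.000, -70.000°)


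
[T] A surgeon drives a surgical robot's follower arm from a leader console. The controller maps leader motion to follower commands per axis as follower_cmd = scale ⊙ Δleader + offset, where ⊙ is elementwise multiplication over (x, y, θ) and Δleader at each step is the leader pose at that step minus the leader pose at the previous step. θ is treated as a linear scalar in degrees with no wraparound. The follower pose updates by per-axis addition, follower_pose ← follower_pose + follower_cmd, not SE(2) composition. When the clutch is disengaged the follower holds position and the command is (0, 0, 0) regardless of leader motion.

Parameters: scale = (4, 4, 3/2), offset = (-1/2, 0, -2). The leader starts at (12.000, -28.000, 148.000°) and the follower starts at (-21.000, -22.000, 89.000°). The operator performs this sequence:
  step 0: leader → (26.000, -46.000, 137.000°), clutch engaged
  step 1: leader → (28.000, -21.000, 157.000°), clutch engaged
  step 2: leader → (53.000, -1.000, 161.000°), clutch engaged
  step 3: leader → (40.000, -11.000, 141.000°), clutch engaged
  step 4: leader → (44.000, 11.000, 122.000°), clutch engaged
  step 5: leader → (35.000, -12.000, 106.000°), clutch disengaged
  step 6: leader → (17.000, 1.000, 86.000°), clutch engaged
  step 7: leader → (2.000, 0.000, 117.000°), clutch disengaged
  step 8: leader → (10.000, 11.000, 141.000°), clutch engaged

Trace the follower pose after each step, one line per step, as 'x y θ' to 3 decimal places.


step 0: Δleader=(14.000, -18.000, -11.000°), engaged; cmd=(55.500, -72.000, -18.500°) → follower=(34.500, -94.000, 70.500°)
step 1: Δleader=(2.000, 25.000, 20.000°), engaged; cmd=(7.500, 100.000, 28.000°) → follower=(42.000, 6.000, 98.500°)
step 2: Δleader=(25.000, 20.000, 4.000°), engaged; cmd=(99.500, 80.000, 4.000°) → follower=(141.500, 86.000, 102.500°)
step 3: Δleader=(-13.000, -10.000, -20.000°), engaged; cmd=(-52.500, -40.000, -32.000°) → follower=(89.000, 46.000, 70.500°)
step 4: Δleader=(4.000, 22.000, -19.000°), engaged; cmd=(15.500, 88.000, -30.500°) → follower=(104.500, 134.000, 40.000°)
step 5: Δleader=(-9.000, -23.000, -16.000°), disengaged; cmd=(0,0,0) → follower holds at (104.500, 134.000, 40.000°)
step 6: Δleader=(-18.000, 13.000, -20.000°), engaged; cmd=(-72.500, 52.000, -32.000°) → follower=(32.000, 186.000, 8.000°)
step 7: Δleader=(-15.000, -1.000, 31.000°), disengaged; cmd=(0,0,0) → follower holds at (32.000, 186.000, 8.000°)
step 8: Δleader=(8.000, 11.000, 24.000°), engaged; cmd=(31.500, 44.000, 34.000°) → follower=(63.500, 230.000, 42.000°)

34.500 -94.000 70.500
42.000 6.000 98.500
141.500 86.000 102.500
89.000 46.000 70.500
104.500 134.000 40.000
104.500 134.000 40.000
32.000 186.000 8.000
32.000 186.000 8.000
63.500 230.000 42.000


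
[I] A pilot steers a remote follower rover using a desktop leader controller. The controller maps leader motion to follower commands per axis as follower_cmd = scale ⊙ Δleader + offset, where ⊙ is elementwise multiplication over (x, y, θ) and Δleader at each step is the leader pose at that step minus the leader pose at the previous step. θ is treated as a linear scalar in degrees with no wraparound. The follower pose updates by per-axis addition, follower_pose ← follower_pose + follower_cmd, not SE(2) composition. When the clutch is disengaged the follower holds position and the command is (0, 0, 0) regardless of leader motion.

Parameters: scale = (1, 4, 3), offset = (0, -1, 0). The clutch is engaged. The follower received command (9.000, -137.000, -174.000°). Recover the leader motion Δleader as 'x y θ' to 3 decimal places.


axis x: (9.000 − 0) / (1) = 9.000
axis y: (-137.000 − -1) / (4) = -34.000
axis θ: (-174.000 − 0) / (3) = -58.000

9.000 -34.000 -58.000


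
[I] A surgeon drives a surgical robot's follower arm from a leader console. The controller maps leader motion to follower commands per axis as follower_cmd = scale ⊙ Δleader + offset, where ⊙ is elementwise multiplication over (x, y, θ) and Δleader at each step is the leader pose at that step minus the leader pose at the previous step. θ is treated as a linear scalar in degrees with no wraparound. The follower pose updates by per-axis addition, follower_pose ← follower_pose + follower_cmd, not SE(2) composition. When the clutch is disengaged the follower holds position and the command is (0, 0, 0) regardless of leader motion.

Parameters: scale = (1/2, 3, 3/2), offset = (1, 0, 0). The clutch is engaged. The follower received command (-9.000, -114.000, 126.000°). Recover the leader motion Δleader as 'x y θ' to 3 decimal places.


-20.000 -38.000 84.000

axis x: (-9.000 − 1) / (1/2) = -20.000
axis y: (-114.000 − 0) / (3) = -38.000
axis θ: (126.000 − 0) / (3/2) = 84.000


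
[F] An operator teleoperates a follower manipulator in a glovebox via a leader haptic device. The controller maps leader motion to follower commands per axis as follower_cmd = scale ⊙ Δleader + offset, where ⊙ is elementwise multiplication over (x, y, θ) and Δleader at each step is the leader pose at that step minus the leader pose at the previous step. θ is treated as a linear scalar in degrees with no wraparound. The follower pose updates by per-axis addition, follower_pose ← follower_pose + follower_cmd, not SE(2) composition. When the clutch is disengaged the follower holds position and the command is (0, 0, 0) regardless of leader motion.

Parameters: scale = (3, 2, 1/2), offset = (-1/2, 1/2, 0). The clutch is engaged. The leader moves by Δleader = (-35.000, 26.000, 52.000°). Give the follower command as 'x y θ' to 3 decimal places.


axis x: 3·-35.000 + -1/2 = -105.500
axis y: 2·26.000 + 1/2 = 52.500
axis θ: 1/2·52.000 + 0 = 26.000

-105.500 52.500 26.000


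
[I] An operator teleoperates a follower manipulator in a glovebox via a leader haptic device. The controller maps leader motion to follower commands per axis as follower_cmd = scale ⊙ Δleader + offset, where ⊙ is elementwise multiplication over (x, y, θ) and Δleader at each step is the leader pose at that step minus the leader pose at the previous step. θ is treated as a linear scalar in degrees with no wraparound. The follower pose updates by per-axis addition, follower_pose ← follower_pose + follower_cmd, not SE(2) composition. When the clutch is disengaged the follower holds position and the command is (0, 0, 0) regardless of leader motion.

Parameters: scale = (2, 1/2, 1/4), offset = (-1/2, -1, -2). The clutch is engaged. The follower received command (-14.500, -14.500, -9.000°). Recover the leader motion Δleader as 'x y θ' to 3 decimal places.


axis x: (-14.500 − -1/2) / (2) = -7.000
axis y: (-14.500 − -1) / (1/2) = -27.000
axis θ: (-9.000 − -2) / (1/4) = -28.000

-7.000 -27.000 -28.000


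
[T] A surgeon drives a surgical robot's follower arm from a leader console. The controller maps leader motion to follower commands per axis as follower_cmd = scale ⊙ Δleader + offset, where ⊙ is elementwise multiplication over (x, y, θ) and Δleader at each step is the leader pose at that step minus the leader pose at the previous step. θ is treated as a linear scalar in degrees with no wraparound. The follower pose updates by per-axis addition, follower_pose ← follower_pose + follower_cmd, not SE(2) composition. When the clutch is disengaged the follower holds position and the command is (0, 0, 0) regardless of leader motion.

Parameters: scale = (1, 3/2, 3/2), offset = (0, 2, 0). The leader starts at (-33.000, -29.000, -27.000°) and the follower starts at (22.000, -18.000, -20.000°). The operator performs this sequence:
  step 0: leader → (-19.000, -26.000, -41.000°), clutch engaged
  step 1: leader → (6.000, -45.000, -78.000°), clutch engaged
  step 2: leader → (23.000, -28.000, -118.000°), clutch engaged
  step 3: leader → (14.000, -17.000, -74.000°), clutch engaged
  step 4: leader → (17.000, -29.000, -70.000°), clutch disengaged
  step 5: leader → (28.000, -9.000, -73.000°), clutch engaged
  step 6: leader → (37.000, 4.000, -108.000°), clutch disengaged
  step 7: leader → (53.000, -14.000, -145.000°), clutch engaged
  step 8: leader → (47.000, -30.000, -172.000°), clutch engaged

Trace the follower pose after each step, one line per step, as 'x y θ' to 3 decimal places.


36.000 -11.500 -41.000
61.000 -38.000 -96.500
78.000 -10.500 -156.500
69.000 8.000 -90.500
69.000 8.000 -90.500
80.000 40.000 -95.000
80.000 40.000 -95.000
96.000 15.000 -150.500
90.000 -7.000 -191.000

step 0: Δleader=(14.000, 3.000, -14.000°), engaged; cmd=(14.000, 6.500, -21.000°) → follower=(36.000, -11.500, -41.000°)
step 1: Δleader=(25.000, -19.000, -37.000°), engaged; cmd=(25.000, -26.500, -55.500°) → follower=(61.000, -38.000, -96.500°)
step 2: Δleader=(17.000, 17.000, -40.000°), engaged; cmd=(17.000, 27.500, -60.000°) → follower=(78.000, -10.500, -156.500°)
step 3: Δleader=(-9.000, 11.000, 44.000°), engaged; cmd=(-9.000, 18.500, 66.000°) → follower=(69.000, 8.000, -90.500°)
step 4: Δleader=(3.000, -12.000, 4.000°), disengaged; cmd=(0,0,0) → follower holds at (69.000, 8.000, -90.500°)
step 5: Δleader=(11.000, 20.000, -3.000°), engaged; cmd=(11.000, 32.000, -4.500°) → follower=(80.000, 40.000, -95.000°)
step 6: Δleader=(9.000, 13.000, -35.000°), disengaged; cmd=(0,0,0) → follower holds at (80.000, 40.000, -95.000°)
step 7: Δleader=(16.000, -18.000, -37.000°), engaged; cmd=(16.000, -25.000, -55.500°) → follower=(96.000, 15.000, -150.500°)
step 8: Δleader=(-6.000, -16.000, -27.000°), engaged; cmd=(-6.000, -22.000, -40.500°) → follower=(90.000, -7.000, -191.000°)


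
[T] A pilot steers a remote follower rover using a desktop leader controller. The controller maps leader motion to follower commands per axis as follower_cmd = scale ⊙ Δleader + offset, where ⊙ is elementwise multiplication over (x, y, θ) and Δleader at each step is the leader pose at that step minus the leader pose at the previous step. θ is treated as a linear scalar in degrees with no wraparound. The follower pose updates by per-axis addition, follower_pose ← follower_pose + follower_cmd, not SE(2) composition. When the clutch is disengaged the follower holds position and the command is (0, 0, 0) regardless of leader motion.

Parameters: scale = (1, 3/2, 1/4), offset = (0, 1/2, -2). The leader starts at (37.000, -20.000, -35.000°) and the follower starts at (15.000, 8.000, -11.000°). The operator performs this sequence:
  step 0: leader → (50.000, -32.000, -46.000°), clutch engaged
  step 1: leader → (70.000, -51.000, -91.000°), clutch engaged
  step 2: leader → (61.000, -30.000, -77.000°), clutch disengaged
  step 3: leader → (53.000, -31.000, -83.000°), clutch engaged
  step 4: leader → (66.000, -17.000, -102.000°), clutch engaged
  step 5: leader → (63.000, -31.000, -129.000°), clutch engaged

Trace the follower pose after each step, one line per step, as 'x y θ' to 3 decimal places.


step 0: Δleader=(13.000, -12.000, -11.000°), engaged; cmd=(13.000, -17.500, -4.750°) → follower=(28.000, -9.500, -15.750°)
step 1: Δleader=(20.000, -19.000, -45.000°), engaged; cmd=(20.000, -28.000, -13.250°) → follower=(48.000, -37.500, -29.000°)
step 2: Δleader=(-9.000, 21.000, 14.000°), disengaged; cmd=(0,0,0) → follower holds at (48.000, -37.500, -29.000°)
step 3: Δleader=(-8.000, -1.000, -6.000°), engaged; cmd=(-8.000, -1.000, -3.500°) → follower=(40.000, -38.500, -32.500°)
step 4: Δleader=(13.000, 14.000, -19.000°), engaged; cmd=(13.000, 21.500, -6.750°) → follower=(53.000, -17.000, -39.250°)
step 5: Δleader=(-3.000, -14.000, -27.000°), engaged; cmd=(-3.000, -20.500, -8.750°) → follower=(50.000, -37.500, -48.000°)

28.000 -9.500 -15.750
48.000 -37.500 -29.000
48.000 -37.500 -29.000
40.000 -38.500 -32.500
53.000 -17.000 -39.250
50.000 -37.500 -48.000


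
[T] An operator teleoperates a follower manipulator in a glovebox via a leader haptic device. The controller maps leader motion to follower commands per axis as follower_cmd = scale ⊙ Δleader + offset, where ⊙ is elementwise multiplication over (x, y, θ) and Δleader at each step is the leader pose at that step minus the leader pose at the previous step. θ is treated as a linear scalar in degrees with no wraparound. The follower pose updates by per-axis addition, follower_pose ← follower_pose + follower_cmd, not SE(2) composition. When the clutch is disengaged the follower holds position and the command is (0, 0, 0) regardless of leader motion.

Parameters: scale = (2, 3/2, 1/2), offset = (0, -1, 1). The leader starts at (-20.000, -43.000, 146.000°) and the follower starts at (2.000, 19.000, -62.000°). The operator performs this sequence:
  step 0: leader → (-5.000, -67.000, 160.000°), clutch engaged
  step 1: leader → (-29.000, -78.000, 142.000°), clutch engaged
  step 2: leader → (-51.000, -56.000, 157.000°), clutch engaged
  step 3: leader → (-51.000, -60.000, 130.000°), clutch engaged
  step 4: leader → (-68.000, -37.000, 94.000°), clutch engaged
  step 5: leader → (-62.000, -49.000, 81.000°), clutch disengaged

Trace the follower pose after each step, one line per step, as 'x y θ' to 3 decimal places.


step 0: Δleader=(15.000, -24.000, 14.000°), engaged; cmd=(30.000, -37.000, 8.000°) → follower=(32.000, -18.000, -54.000°)
step 1: Δleader=(-24.000, -11.000, -18.000°), engaged; cmd=(-48.000, -17.500, -8.000°) → follower=(-16.000, -35.500, -62.000°)
step 2: Δleader=(-22.000, 22.000, 15.000°), engaged; cmd=(-44.000, 32.000, 8.500°) → follower=(-60.000, -3.500, -53.500°)
step 3: Δleader=(0.000, -4.000, -27.000°), engaged; cmd=(0.000, -7.000, -12.500°) → follower=(-60.000, -10.500, -66.000°)
step 4: Δleader=(-17.000, 23.000, -36.000°), engaged; cmd=(-34.000, 33.500, -17.000°) → follower=(-94.000, 23.000, -83.000°)
step 5: Δleader=(6.000, -12.000, -13.000°), disengaged; cmd=(0,0,0) → follower holds at (-94.000, 23.000, -83.000°)

32.000 -18.000 -54.000
-16.000 -35.500 -62.000
-60.000 -3.500 -53.500
-60.000 -10.500 -66.000
-94.000 23.000 -83.000
-94.000 23.000 -83.000


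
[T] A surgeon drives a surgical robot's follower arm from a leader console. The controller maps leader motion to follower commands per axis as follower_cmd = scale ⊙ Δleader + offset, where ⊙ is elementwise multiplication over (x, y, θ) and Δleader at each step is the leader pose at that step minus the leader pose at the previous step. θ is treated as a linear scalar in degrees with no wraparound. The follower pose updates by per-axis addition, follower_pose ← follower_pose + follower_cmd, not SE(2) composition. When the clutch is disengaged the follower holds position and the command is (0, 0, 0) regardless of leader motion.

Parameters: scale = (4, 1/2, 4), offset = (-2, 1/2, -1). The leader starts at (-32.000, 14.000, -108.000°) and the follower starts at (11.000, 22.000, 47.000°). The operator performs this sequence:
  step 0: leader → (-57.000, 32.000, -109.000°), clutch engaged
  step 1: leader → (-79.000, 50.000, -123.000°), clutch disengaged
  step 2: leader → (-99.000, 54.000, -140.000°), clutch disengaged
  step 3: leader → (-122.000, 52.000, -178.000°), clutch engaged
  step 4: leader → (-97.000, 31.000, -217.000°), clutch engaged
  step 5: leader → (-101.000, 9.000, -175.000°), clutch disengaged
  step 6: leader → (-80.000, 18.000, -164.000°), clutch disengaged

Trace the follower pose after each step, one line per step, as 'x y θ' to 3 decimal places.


step 0: Δleader=(-25.000, 18.000, -1.000°), engaged; cmd=(-102.000, 9.500, -5.000°) → follower=(-91.000, 31.500, 42.000°)
step 1: Δleader=(-22.000, 18.000, -14.000°), disengaged; cmd=(0,0,0) → follower holds at (-91.000, 31.500, 42.000°)
step 2: Δleader=(-20.000, 4.000, -17.000°), disengaged; cmd=(0,0,0) → follower holds at (-91.000, 31.500, 42.000°)
step 3: Δleader=(-23.000, -2.000, -38.000°), engaged; cmd=(-94.000, -0.500, -153.000°) → follower=(-185.000, 31.000, -111.000°)
step 4: Δleader=(25.000, -21.000, -39.000°), engaged; cmd=(98.000, -10.000, -157.000°) → follower=(-87.000, 21.000, -268.000°)
step 5: Δleader=(-4.000, -22.000, 42.000°), disengaged; cmd=(0,0,0) → follower holds at (-87.000, 21.000, -268.000°)
step 6: Δleader=(21.000, 9.000, 11.000°), disengaged; cmd=(0,0,0) → follower holds at (-87.000, 21.000, -268.000°)

-91.000 31.500 42.000
-91.000 31.500 42.000
-91.000 31.500 42.000
-185.000 31.000 -111.000
-87.000 21.000 -268.000
-87.000 21.000 -268.000
-87.000 21.000 -268.000


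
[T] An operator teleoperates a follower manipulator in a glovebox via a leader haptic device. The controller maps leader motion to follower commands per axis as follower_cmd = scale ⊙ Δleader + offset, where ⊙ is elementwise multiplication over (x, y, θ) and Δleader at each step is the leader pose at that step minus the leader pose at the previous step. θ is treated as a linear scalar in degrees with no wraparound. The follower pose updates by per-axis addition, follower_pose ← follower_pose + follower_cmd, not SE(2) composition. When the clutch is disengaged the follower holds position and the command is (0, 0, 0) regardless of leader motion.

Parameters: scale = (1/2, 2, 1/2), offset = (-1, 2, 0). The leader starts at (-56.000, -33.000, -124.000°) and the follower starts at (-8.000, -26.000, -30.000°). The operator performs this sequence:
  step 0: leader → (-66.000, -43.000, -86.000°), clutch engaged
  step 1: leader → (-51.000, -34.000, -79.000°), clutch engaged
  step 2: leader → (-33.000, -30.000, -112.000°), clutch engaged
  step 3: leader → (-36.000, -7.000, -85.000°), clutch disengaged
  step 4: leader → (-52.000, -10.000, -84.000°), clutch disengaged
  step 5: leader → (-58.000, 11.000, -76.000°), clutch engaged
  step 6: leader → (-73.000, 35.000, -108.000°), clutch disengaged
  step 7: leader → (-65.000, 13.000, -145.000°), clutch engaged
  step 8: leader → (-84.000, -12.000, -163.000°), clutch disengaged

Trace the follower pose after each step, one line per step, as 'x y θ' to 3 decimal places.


-14.000 -44.000 -11.000
-7.500 -24.000 -7.500
0.500 -14.000 -24.000
0.500 -14.000 -24.000
0.500 -14.000 -24.000
-3.500 30.000 -20.000
-3.500 30.000 -20.000
-0.500 -12.000 -38.500
-0.500 -12.000 -38.500

step 0: Δleader=(-10.000, -10.000, 38.000°), engaged; cmd=(-6.000, -18.000, 19.000°) → follower=(-14.000, -44.000, -11.000°)
step 1: Δleader=(15.000, 9.000, 7.000°), engaged; cmd=(6.500, 20.000, 3.500°) → follower=(-7.500, -24.000, -7.500°)
step 2: Δleader=(18.000, 4.000, -33.000°), engaged; cmd=(8.000, 10.000, -16.500°) → follower=(0.500, -14.000, -24.000°)
step 3: Δleader=(-3.000, 23.000, 27.000°), disengaged; cmd=(0,0,0) → follower holds at (0.500, -14.000, -24.000°)
step 4: Δleader=(-16.000, -3.000, 1.000°), disengaged; cmd=(0,0,0) → follower holds at (0.500, -14.000, -24.000°)
step 5: Δleader=(-6.000, 21.000, 8.000°), engaged; cmd=(-4.000, 44.000, 4.000°) → follower=(-3.500, 30.000, -20.000°)
step 6: Δleader=(-15.000, 24.000, -32.000°), disengaged; cmd=(0,0,0) → follower holds at (-3.500, 30.000, -20.000°)
step 7: Δleader=(8.000, -22.000, -37.000°), engaged; cmd=(3.000, -42.000, -18.500°) → follower=(-0.500, -12.000, -38.500°)
step 8: Δleader=(-19.000, -25.000, -18.000°), disengaged; cmd=(0,0,0) → follower holds at (-0.500, -12.000, -38.500°)


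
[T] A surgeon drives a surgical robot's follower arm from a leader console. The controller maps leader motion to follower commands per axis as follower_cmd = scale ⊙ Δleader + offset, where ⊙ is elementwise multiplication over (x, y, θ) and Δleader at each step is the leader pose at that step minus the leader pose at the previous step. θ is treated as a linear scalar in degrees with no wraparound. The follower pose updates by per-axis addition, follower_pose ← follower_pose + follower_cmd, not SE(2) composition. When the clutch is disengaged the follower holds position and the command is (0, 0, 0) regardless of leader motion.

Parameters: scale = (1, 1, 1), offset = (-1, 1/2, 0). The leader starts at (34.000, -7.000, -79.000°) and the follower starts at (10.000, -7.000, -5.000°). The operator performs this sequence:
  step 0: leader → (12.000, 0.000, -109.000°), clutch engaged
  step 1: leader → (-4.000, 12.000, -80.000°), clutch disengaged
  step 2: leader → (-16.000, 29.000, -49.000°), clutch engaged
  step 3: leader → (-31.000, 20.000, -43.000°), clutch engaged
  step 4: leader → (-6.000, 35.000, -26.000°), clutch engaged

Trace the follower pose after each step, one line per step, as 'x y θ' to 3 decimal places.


step 0: Δleader=(-22.000, 7.000, -30.000°), engaged; cmd=(-23.000, 7.500, -30.000°) → follower=(-13.000, 0.500, -35.000°)
step 1: Δleader=(-16.000, 12.000, 29.000°), disengaged; cmd=(0,0,0) → follower holds at (-13.000, 0.500, -35.000°)
step 2: Δleader=(-12.000, 17.000, 31.000°), engaged; cmd=(-13.000, 17.500, 31.000°) → follower=(-26.000, 18.000, -4.000°)
step 3: Δleader=(-15.000, -9.000, 6.000°), engaged; cmd=(-16.000, -8.500, 6.000°) → follower=(-42.000, 9.500, 2.000°)
step 4: Δleader=(25.000, 15.000, 17.000°), engaged; cmd=(24.000, 15.500, 17.000°) → follower=(-18.000, 25.000, 19.000°)

-13.000 0.500 -35.000
-13.000 0.500 -35.000
-26.000 18.000 -4.000
-42.000 9.500 2.000
-18.000 25.000 19.000


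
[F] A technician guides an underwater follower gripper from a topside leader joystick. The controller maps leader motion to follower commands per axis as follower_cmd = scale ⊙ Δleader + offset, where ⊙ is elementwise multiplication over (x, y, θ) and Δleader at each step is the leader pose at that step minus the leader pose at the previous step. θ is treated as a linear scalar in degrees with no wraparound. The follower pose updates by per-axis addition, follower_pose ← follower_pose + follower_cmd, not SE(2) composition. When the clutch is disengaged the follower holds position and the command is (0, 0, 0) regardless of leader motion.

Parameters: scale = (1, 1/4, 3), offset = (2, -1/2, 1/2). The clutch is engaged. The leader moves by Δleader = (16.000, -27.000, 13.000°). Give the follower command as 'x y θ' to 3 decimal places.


18.000 -7.250 39.500

axis x: 1·16.000 + 2 = 18.000
axis y: 1/4·-27.000 + -1/2 = -7.250
axis θ: 3·13.000 + 1/2 = 39.500


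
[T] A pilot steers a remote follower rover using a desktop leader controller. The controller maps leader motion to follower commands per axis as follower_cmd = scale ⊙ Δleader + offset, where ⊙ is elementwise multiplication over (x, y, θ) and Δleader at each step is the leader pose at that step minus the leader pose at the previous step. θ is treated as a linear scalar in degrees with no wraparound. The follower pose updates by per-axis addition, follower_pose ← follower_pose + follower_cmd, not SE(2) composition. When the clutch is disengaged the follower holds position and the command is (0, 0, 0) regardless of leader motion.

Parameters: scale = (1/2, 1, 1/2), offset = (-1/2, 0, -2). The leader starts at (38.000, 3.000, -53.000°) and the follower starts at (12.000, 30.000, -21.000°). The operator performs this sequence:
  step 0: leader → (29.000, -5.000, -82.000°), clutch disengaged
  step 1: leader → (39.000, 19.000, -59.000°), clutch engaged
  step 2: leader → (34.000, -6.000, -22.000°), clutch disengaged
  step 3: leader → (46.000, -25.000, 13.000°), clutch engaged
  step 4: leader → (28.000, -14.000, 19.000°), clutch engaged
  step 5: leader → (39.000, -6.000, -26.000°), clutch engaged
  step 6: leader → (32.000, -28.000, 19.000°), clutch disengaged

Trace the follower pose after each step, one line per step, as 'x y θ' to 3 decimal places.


step 0: Δleader=(-9.000, -8.000, -29.000°), disengaged; cmd=(0,0,0) → follower holds at (12.000, 30.000, -21.000°)
step 1: Δleader=(10.000, 24.000, 23.000°), engaged; cmd=(4.500, 24.000, 9.500°) → follower=(16.500, 54.000, -11.500°)
step 2: Δleader=(-5.000, -25.000, 37.000°), disengaged; cmd=(0,0,0) → follower holds at (16.500, 54.000, -11.500°)
step 3: Δleader=(12.000, -19.000, 35.000°), engaged; cmd=(5.500, -19.000, 15.500°) → follower=(22.000, 35.000, 4.000°)
step 4: Δleader=(-18.000, 11.000, 6.000°), engaged; cmd=(-9.500, 11.000, 1.000°) → follower=(12.500, 46.000, 5.000°)
step 5: Δleader=(11.000, 8.000, -45.000°), engaged; cmd=(5.000, 8.000, -24.500°) → follower=(17.500, 54.000, -19.500°)
step 6: Δleader=(-7.000, -22.000, 45.000°), disengaged; cmd=(0,0,0) → follower holds at (17.500, 54.000, -19.500°)

12.000 30.000 -21.000
16.500 54.000 -11.500
16.500 54.000 -11.500
22.000 35.000 4.000
12.500 46.000 5.000
17.500 54.000 -19.500
17.500 54.000 -19.500


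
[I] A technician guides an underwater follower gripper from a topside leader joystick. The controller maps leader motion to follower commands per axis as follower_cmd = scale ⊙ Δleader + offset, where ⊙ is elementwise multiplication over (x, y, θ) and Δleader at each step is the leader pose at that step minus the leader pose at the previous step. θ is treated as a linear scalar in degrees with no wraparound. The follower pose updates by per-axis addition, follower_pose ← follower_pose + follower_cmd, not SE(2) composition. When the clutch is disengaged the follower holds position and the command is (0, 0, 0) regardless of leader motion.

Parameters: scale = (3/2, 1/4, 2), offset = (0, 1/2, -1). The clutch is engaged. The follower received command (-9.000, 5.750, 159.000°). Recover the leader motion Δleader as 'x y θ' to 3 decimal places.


-6.000 21.000 80.000

axis x: (-9.000 − 0) / (3/2) = -6.000
axis y: (5.750 − 1/2) / (1/4) = 21.000
axis θ: (159.000 − -1) / (2) = 80.000


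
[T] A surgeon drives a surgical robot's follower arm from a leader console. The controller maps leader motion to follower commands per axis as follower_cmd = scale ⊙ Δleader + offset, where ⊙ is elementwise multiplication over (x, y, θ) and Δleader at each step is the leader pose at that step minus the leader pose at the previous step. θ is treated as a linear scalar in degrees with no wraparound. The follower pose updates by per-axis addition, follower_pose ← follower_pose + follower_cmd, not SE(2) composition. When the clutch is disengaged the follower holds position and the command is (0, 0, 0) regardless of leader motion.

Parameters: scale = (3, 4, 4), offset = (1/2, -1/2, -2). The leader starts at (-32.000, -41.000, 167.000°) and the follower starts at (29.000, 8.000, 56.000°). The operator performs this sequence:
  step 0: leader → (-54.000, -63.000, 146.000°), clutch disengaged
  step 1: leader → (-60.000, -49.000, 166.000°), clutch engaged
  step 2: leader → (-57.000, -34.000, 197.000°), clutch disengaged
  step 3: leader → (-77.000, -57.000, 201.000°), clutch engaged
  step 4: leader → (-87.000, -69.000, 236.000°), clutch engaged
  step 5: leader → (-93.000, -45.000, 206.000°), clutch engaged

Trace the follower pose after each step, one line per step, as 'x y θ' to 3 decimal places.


step 0: Δleader=(-22.000, -22.000, -21.000°), disengaged; cmd=(0,0,0) → follower holds at (29.000, 8.000, 56.000°)
step 1: Δleader=(-6.000, 14.000, 20.000°), engaged; cmd=(-17.500, 55.500, 78.000°) → follower=(11.500, 63.500, 134.000°)
step 2: Δleader=(3.000, 15.000, 31.000°), disengaged; cmd=(0,0,0) → follower holds at (11.500, 63.500, 134.000°)
step 3: Δleader=(-20.000, -23.000, 4.000°), engaged; cmd=(-59.500, -92.500, 14.000°) → follower=(-48.000, -29.000, 148.000°)
step 4: Δleader=(-10.000, -12.000, 35.000°), engaged; cmd=(-29.500, -48.500, 138.000°) → follower=(-77.500, -77.500, 286.000°)
step 5: Δleader=(-6.000, 24.000, -30.000°), engaged; cmd=(-17.500, 95.500, -122.000°) → follower=(-95.000, 18.000, 164.000°)

29.000 8.000 56.000
11.500 63.500 134.000
11.500 63.500 134.000
-48.000 -29.000 148.000
-77.500 -77.500 286.000
-95.000 18.000 164.000


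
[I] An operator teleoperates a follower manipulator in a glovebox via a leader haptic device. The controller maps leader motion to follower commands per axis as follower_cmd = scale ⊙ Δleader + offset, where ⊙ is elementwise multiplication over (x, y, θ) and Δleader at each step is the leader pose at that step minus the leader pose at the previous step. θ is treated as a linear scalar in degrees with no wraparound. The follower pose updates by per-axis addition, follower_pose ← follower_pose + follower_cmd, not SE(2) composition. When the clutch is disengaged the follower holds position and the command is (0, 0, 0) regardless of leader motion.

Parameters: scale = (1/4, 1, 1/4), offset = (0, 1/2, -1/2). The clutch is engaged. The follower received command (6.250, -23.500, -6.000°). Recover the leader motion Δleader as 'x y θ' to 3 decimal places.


axis x: (6.250 − 0) / (1/4) = 25.000
axis y: (-23.500 − 1/2) / (1) = -24.000
axis θ: (-6.000 − -1/2) / (1/4) = -22.000

25.000 -24.000 -22.000


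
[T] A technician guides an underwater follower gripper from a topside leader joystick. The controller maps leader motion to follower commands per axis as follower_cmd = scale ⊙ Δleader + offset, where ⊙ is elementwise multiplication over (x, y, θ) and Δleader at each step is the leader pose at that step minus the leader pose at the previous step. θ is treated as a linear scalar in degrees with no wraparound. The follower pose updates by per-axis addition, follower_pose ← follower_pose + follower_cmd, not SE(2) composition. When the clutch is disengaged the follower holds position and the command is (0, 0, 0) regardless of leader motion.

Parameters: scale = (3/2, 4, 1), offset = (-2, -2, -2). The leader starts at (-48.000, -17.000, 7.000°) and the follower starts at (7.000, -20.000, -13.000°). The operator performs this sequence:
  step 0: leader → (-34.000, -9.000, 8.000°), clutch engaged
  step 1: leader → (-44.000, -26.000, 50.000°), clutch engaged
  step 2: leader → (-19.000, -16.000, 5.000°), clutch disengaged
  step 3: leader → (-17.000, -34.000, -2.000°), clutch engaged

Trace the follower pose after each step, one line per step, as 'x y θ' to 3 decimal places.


step 0: Δleader=(14.000, 8.000, 1.000°), engaged; cmd=(19.000, 30.000, -1.000°) → follower=(26.000, 10.000, -14.000°)
step 1: Δleader=(-10.000, -17.000, 42.000°), engaged; cmd=(-17.000, -70.000, 40.000°) → follower=(9.000, -60.000, 26.000°)
step 2: Δleader=(25.000, 10.000, -45.000°), disengaged; cmd=(0,0,0) → follower holds at (9.000, -60.000, 26.000°)
step 3: Δleader=(2.000, -18.000, -7.000°), engaged; cmd=(1.000, -74.000, -9.000°) → follower=(10.000, -134.000, 17.000°)

26.000 10.000 -14.000
9.000 -60.000 26.000
9.000 -60.000 26.000
10.000 -134.000 17.000
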